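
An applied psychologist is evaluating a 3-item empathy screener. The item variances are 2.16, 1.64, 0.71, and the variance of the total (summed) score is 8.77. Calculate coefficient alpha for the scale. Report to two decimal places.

sum of item variances = 2.16 + 1.64 + 0.71 = 4.51
α = (k/(k−1))·(1 − sum of item variances/Var(T)) = (3/2)·(1 − 4.51/8.77) = 0.73

α = 0.73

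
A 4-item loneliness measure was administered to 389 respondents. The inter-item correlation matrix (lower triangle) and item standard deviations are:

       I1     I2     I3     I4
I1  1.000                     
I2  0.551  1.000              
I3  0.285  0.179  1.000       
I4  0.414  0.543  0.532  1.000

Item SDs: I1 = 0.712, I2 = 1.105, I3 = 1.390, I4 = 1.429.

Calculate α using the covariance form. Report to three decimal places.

α = 0.718

Σσ²ᵢ = 0.712² + 1.105² + 1.390² + 1.429² = 5.7021
Covariances σ_ij = r_ij · s_i · s_j:
  σ(I1,I2) = 0.551 × 0.712 × 1.105 = 0.4335
  σ(I1,I3) = 0.285 × 0.712 × 1.390 = 0.2821
  σ(I1,I4) = 0.414 × 0.712 × 1.429 = 0.4212
  σ(I2,I3) = 0.179 × 1.105 × 1.390 = 0.2749
  σ(I2,I4) = 0.543 × 1.105 × 1.429 = 0.8574
  σ(I3,I4) = 0.532 × 1.390 × 1.429 = 1.0567
σ²_T = Σσ²ᵢ + 2·Σσ_ij = 5.7021 + 2 × 3.3258 = 12.3537
α = (4/3)·(1 − 5.7021/12.3537) = 0.718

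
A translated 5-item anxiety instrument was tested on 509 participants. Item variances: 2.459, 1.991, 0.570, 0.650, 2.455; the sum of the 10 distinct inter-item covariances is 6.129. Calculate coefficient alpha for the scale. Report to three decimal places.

Σσᵢ² = 2.459 + 1.991 + 0.570 + 0.650 + 2.455 = 8.125
Sum of distinct covariances = 6.129
total variance = Σσᵢ² + 2·Σcov = 8.125 + 2 × 6.129 = 20.383
α = (5/4)·(1 − 8.125/20.383) = 0.752

α = 0.752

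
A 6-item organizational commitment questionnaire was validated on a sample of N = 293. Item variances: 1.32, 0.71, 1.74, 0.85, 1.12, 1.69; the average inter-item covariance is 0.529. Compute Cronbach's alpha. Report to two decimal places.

Σσᵢ² = 1.32 + 0.71 + 1.74 + 0.85 + 1.12 + 1.69 = 7.43
Sum of the 15 distinct covariances = 15 × 0.529 = 7.935
Var(T) = Σσᵢ² + 2·Σcov = 7.43 + 2 × 7.935 = 23.300
α = (6/5)·(1 − 7.43/23.300) = 0.82

Cronbach's alpha = 0.82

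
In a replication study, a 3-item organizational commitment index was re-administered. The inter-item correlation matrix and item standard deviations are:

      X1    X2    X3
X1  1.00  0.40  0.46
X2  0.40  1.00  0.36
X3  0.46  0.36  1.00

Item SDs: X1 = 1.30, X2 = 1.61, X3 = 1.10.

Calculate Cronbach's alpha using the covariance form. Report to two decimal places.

Σσ²ᵢ = 1.30² + 1.61² + 1.10² = 5.4921
Covariances σ_ij = r_ij · s_i · s_j:
  σ(X1,X2) = 0.40 × 1.30 × 1.61 = 0.8372
  σ(X1,X3) = 0.46 × 1.30 × 1.10 = 0.6578
  σ(X2,X3) = 0.36 × 1.61 × 1.10 = 0.6376
σ²_T = Σσ²ᵢ + 2·Σσ_ij = 5.4921 + 2 × 2.1326 = 9.7573
α = (3/2)·(1 − 5.4921/9.7573) = 0.66

Cronbach's alpha = 0.66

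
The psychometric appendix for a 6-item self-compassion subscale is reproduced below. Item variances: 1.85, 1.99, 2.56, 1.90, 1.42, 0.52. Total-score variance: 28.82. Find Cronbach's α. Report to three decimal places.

Cronbach's α = 0.774

sum of item variances = 1.85 + 1.99 + 2.56 + 1.90 + 1.42 + 0.52 = 10.24
α = (k/(k−1))·(1 − sum of item variances/total variance) = (6/5)·(1 − 10.24/28.82) = 0.774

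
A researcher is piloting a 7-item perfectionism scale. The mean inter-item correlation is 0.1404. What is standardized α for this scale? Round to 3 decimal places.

Standardized α = k·r̄ / (1 + (k−1)·r̄) = 7 × 0.1404 / (1 + 6 × 0.1404)
  = 0.9828 / 1.8424 = 0.533

standardized α = 0.533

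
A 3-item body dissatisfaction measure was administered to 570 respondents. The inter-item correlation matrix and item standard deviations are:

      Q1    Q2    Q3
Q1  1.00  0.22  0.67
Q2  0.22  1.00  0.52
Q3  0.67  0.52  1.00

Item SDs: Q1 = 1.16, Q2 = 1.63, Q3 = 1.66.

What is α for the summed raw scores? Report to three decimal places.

Σσ²ᵢ = 1.16² + 1.63² + 1.66² = 6.7581
Covariances σ_ij = r_ij · s_i · s_j:
  σ(Q1,Q2) = 0.22 × 1.16 × 1.63 = 0.4160
  σ(Q1,Q3) = 0.67 × 1.16 × 1.66 = 1.2902
  σ(Q2,Q3) = 0.52 × 1.63 × 1.66 = 1.4070
σ²_T = Σσ²ᵢ + 2·Σσ_ij = 6.7581 + 2 × 3.1132 = 12.9845
α = (3/2)·(1 − 6.7581/12.9845) = 0.719

α = 0.719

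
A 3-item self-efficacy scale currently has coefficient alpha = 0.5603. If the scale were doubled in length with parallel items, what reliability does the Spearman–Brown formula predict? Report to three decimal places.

Length factor m = 2
α' = m·α / (1 + (m−1)·α)
   = 2 × 0.5603 / (1 + (2 − 1) × 0.5603)
   = 1.1206 / 1.5603 = 0.718

predicted reliability = 0.718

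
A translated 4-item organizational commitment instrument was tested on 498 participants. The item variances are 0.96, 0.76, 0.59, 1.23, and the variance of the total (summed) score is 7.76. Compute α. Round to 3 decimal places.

α = 0.725

ΣVar(i) = 0.96 + 0.76 + 0.59 + 1.23 = 3.54
α = (k/(k−1))·(1 − ΣVar(i)/Var(T)) = (4/3)·(1 − 3.54/7.76) = 0.725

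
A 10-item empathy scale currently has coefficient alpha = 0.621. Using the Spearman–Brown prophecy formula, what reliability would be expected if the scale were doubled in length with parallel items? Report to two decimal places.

predicted reliability = 0.77

Length factor m = 2
α' = m·α / (1 + (m−1)·α)
   = 2 × 0.621 / (1 + (2 − 1) × 0.621)
   = 1.2420 / 1.6210 = 0.77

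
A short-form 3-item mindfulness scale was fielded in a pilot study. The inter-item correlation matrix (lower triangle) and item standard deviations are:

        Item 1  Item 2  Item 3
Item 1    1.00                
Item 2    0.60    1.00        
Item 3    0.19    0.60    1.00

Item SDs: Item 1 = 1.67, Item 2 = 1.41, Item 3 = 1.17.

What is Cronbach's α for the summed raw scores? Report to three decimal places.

Σσ²ᵢ = 1.67² + 1.41² + 1.17² = 6.1459
Covariances σ_ij = r_ij · s_i · s_j:
  σ(Item 1,Item 2) = 0.60 × 1.67 × 1.41 = 1.4128
  σ(Item 1,Item 3) = 0.19 × 1.67 × 1.17 = 0.3712
  σ(Item 2,Item 3) = 0.60 × 1.41 × 1.17 = 0.9898
σ²_T = Σσ²ᵢ + 2·Σσ_ij = 6.1459 + 2 × 2.7738 = 11.6935
α = (3/2)·(1 − 6.1459/11.6935) = 0.712

Cronbach's α = 0.712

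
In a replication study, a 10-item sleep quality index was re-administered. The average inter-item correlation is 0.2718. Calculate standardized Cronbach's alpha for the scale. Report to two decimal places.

α = 0.79

Standardized α = k·r̄ / (1 + (k−1)·r̄) = 10 × 0.2718 / (1 + 9 × 0.2718)
  = 2.7180 / 3.4462 = 0.79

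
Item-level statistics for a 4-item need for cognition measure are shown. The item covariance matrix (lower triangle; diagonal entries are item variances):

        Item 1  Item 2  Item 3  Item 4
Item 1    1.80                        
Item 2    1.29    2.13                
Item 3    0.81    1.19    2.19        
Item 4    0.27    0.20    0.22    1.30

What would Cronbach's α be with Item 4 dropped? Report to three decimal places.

Remaining items: Item 1, Item 2, Item 3 (k = 3).
sum of item variances = 1.80 + 2.13 + 2.19 = 6.12
total variance = 6.12 + 2 × 3.29 = 12.70
α (item deleted) = (3/2)·(1 − 6.12/12.70) = 0.777

Cronbach's α = 0.777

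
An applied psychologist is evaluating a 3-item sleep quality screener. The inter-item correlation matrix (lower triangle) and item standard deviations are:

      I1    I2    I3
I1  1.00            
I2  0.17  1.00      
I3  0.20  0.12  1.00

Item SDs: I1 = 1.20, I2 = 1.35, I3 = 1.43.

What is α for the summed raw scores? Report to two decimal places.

Σσ²ᵢ = 1.20² + 1.35² + 1.43² = 5.3074
Covariances σ_ij = r_ij · s_i · s_j:
  σ(I1,I2) = 0.17 × 1.20 × 1.35 = 0.2754
  σ(I1,I3) = 0.20 × 1.20 × 1.43 = 0.3432
  σ(I2,I3) = 0.12 × 1.35 × 1.43 = 0.2317
σ²_T = Σσ²ᵢ + 2·Σσ_ij = 5.3074 + 2 × 0.8503 = 7.0080
α = (3/2)·(1 − 5.3074/7.0080) = 0.36

α = 0.36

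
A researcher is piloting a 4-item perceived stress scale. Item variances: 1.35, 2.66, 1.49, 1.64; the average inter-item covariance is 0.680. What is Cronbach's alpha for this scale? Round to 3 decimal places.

α = 0.711

Σσ²ᵢ = 1.35 + 2.66 + 1.49 + 1.64 = 7.14
Sum of the 6 distinct covariances = 6 × 0.680 = 4.080
σ²_total = Σσ²ᵢ + 2·Σcov = 7.14 + 2 × 4.080 = 15.300
α = (4/3)·(1 − 7.14/15.300) = 0.711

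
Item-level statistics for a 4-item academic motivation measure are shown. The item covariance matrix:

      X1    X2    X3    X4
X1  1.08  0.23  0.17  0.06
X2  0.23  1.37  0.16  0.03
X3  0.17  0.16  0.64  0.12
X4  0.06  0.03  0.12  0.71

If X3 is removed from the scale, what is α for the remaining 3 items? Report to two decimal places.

α = 0.25

Remaining items: X1, X2, X4 (k = 3).
Σσ²ᵢ = 1.08 + 1.37 + 0.71 = 3.16
total variance = 3.16 + 2 × 0.32 = 3.80
α (item deleted) = (3/2)·(1 − 3.16/3.80) = 0.25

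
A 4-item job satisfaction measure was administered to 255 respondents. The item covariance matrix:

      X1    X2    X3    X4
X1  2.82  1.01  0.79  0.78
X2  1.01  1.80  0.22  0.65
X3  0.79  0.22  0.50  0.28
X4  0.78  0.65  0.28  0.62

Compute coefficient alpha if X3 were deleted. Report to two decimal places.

coefficient alpha = 0.72

Remaining items: X1, X2, X4 (k = 3).
Σσᵢ² = 2.82 + 1.80 + 0.62 = 5.24
Var(T) = 5.24 + 2 × 2.44 = 10.12
α (item deleted) = (3/2)·(1 − 5.24/10.12) = 0.72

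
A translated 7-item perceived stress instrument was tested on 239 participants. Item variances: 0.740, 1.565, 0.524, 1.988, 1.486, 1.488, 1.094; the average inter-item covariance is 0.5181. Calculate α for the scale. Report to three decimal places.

sum of item variances = 0.740 + 1.565 + 0.524 + 1.988 + 1.486 + 1.488 + 1.094 = 8.885
Sum of the 21 distinct covariances = 21 × 0.5181 = 10.8801
σ²_total = sum of item variances + 2·Σcov = 8.885 + 2 × 10.8801 = 30.6452
α = (7/6)·(1 − 8.885/30.6452) = 0.828

α = 0.828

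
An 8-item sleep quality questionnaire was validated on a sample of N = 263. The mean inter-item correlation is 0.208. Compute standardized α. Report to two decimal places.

Standardized α = k·r̄ / (1 + (k−1)·r̄) = 8 × 0.208 / (1 + 7 × 0.208)
  = 1.6640 / 2.4560 = 0.68

standardized α = 0.68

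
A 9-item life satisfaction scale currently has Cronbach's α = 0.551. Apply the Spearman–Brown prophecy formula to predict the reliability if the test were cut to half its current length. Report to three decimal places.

Length factor m = 1/2
α' = m·α / (1 − (1−m)·α)
   = 1/2 × 0.551 / (1 − (1 − 1/2) × 0.551)
   = 0.2755 / 0.7245 = 0.380

predicted reliability = 0.380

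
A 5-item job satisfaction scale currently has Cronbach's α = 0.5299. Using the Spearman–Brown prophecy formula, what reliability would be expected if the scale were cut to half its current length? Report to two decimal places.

predicted reliability = 0.36

Length factor m = 1/2
α' = m·α / (1 − (1−m)·α)
   = 1/2 × 0.5299 / (1 − (1 − 1/2) × 0.5299)
   = 0.2650 / 0.7350 = 0.36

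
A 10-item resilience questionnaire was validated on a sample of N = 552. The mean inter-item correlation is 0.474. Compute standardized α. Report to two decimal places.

Standardized α = k·r̄ / (1 + (k−1)·r̄) = 10 × 0.474 / (1 + 9 × 0.474)
  = 4.7400 / 5.2660 = 0.90

α = 0.90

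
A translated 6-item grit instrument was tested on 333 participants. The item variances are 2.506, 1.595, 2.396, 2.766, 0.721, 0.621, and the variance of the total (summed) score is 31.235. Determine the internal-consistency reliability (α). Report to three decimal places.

α = 0.793

sum of item variances = 2.506 + 1.595 + 2.396 + 2.766 + 0.721 + 0.621 = 10.605
α = (k/(k−1))·(1 − sum of item variances/σ²_total) = (6/5)·(1 − 10.605/31.235) = 0.793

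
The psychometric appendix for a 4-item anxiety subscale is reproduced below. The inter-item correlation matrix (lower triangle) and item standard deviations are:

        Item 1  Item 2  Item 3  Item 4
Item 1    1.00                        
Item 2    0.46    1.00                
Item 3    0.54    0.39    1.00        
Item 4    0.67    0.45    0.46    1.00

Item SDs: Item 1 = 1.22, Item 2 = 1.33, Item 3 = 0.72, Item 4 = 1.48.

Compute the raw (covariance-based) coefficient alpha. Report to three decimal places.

Σσ²ᵢ = 1.22² + 1.33² + 0.72² + 1.48² = 5.9661
Covariances σ_ij = r_ij · s_i · s_j:
  σ(Item 1,Item 2) = 0.46 × 1.22 × 1.33 = 0.7464
  σ(Item 1,Item 3) = 0.54 × 1.22 × 0.72 = 0.4743
  σ(Item 1,Item 4) = 0.67 × 1.22 × 1.48 = 1.2098
  σ(Item 2,Item 3) = 0.39 × 1.33 × 0.72 = 0.3735
  σ(Item 2,Item 4) = 0.45 × 1.33 × 1.48 = 0.8858
  σ(Item 3,Item 4) = 0.46 × 0.72 × 1.48 = 0.4902
σ²_T = Σσ²ᵢ + 2·Σσ_ij = 5.9661 + 2 × 4.1800 = 14.3261
α = (4/3)·(1 − 5.9661/14.3261) = 0.778

α = 0.778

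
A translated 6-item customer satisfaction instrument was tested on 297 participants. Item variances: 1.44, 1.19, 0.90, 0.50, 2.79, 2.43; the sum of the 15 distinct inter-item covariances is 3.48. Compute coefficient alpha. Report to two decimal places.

coefficient alpha = 0.52

Σσᵢ² = 1.44 + 1.19 + 0.90 + 0.50 + 2.79 + 2.43 = 9.25
Sum of distinct covariances = 3.48
σ²_total = Σσᵢ² + 2·Σcov = 9.25 + 2 × 3.48 = 16.21
α = (6/5)·(1 − 9.25/16.21) = 0.52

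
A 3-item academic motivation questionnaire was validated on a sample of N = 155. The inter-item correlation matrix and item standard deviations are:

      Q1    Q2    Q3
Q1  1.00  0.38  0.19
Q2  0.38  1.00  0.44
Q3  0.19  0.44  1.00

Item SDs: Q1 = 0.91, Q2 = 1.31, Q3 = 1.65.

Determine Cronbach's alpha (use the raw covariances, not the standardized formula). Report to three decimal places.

Σσ²ᵢ = 0.91² + 1.31² + 1.65² = 5.2667
Covariances σ_ij = r_ij · s_i · s_j:
  σ(Q1,Q2) = 0.38 × 0.91 × 1.31 = 0.4530
  σ(Q1,Q3) = 0.19 × 0.91 × 1.65 = 0.2853
  σ(Q2,Q3) = 0.44 × 1.31 × 1.65 = 0.9511
σ²_T = Σσ²ᵢ + 2·Σσ_ij = 5.2667 + 2 × 1.6894 = 8.6455
α = (3/2)·(1 − 5.2667/8.6455) = 0.586

α = 0.586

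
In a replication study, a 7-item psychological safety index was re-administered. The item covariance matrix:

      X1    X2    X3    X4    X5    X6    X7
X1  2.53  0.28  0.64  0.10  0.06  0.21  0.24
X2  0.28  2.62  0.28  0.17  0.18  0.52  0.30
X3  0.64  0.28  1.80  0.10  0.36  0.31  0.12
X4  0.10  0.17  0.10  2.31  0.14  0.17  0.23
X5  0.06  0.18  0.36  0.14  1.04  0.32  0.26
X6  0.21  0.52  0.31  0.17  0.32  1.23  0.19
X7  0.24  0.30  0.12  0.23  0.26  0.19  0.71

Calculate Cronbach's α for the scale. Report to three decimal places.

Σσᵢ² = 2.53 + 2.62 + 1.80 + 2.31 + 1.04 + 1.23 + 0.71 = 12.24
Sum of off-diagonal covariances = 5.18
Var(T) = 12.24 + 2 × 5.18 = 22.60
α = (k/(k−1))·(1 − Σσᵢ²/Var(T)) = (7/6)·(1 − 12.24/22.60) = 0.535

α = 0.535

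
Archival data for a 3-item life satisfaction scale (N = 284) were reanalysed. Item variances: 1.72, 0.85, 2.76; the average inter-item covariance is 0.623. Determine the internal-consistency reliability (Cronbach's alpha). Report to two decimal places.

α = 0.62

Σσ²ᵢ = 1.72 + 0.85 + 2.76 = 5.33
Sum of the 3 distinct covariances = 3 × 0.623 = 1.869
Var(T) = Σσ²ᵢ + 2·Σcov = 5.33 + 2 × 1.869 = 9.068
α = (3/2)·(1 − 5.33/9.068) = 0.62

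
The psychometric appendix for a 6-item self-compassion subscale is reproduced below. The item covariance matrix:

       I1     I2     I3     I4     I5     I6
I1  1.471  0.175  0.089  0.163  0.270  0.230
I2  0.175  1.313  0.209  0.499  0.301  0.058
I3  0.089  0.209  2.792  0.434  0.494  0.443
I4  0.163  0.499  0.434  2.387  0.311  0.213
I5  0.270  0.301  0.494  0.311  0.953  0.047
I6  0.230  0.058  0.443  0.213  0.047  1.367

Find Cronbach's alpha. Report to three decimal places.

Σσ²ᵢ = 1.471 + 1.313 + 2.792 + 2.387 + 0.953 + 1.367 = 10.283
Σ_{i<j} σ_ij = 3.936
Var(T) = 10.283 + 2 × 3.936 = 18.155
α = (k/(k−1))·(1 − Σσ²ᵢ/Var(T)) = (6/5)·(1 − 10.283/18.155) = 0.520

α = 0.520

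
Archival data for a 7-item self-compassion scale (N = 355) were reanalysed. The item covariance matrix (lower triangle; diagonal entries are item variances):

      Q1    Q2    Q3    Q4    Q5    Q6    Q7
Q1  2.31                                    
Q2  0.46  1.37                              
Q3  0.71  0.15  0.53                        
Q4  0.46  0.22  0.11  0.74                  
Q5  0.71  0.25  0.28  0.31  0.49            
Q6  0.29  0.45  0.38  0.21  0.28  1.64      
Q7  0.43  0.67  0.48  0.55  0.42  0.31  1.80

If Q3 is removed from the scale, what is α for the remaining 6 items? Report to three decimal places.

Remaining items: Q1, Q2, Q4, Q5, Q6, Q7 (k = 6).
sum of item variances = 2.31 + 1.37 + 0.74 + 0.49 + 1.64 + 1.80 = 8.35
σ²_total = 8.35 + 2 × 6.02 = 20.39
α (item deleted) = (6/5)·(1 − 8.35/20.39) = 0.709

α = 0.709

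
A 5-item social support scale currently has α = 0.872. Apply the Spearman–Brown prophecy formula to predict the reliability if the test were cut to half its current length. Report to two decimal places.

Length factor m = 1/2
α' = m·α / (1 − (1−m)·α)
   = 1/2 × 0.872 / (1 − (1 − 1/2) × 0.872)
   = 0.4360 / 0.5640 = 0.77

predicted reliability = 0.77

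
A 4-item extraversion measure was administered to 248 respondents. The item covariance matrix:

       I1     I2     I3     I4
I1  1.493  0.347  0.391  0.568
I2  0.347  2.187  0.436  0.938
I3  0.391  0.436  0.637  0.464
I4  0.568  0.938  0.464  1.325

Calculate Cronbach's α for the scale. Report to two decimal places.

Cronbach's α = 0.70

Σσ²ᵢ = 1.493 + 2.187 + 0.637 + 1.325 = 5.642
Σ_{i<j} σ_ij = 3.144
σ²_total = 5.642 + 2 × 3.144 = 11.930
α = (k/(k−1))·(1 − Σσ²ᵢ/σ²_total) = (4/3)·(1 − 5.642/11.930) = 0.70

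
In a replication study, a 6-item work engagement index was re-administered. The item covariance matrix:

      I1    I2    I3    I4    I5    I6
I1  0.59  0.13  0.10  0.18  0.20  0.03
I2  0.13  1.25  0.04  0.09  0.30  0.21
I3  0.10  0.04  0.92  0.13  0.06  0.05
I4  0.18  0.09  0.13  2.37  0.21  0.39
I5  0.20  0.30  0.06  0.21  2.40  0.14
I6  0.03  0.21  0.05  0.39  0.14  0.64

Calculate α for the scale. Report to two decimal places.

Σσᵢ² = 0.59 + 1.25 + 0.92 + 2.37 + 2.40 + 0.64 = 8.17
Sum of off-diagonal covariances = 2.26
σ²_total = 8.17 + 2 × 2.26 = 12.69
α = (k/(k−1))·(1 − Σσᵢ²/σ²_total) = (6/5)·(1 − 8.17/12.69) = 0.43

α = 0.43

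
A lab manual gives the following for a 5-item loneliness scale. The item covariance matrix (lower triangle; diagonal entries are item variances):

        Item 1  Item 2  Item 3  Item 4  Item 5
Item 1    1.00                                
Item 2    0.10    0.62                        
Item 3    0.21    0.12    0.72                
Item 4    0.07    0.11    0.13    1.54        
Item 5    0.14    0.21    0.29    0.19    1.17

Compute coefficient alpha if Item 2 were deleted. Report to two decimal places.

Remaining items: Item 1, Item 3, Item 4, Item 5 (k = 4).
Σσᵢ² = 1.00 + 0.72 + 1.54 + 1.17 = 4.43
Var(T) = 4.43 + 2 × 1.03 = 6.49
α (item deleted) = (4/3)·(1 − 4.43/6.49) = 0.42

coefficient alpha = 0.42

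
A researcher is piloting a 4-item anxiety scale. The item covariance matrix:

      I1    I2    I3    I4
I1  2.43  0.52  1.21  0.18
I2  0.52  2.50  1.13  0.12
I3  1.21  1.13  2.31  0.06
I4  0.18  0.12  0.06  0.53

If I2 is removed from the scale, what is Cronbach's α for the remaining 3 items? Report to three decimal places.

Remaining items: I1, I3, I4 (k = 3).
ΣVar(i) = 2.43 + 2.31 + 0.53 = 5.27
σ²_T = 5.27 + 2 × 1.45 = 8.17
α (item deleted) = (3/2)·(1 − 5.27/8.17) = 0.532

α = 0.532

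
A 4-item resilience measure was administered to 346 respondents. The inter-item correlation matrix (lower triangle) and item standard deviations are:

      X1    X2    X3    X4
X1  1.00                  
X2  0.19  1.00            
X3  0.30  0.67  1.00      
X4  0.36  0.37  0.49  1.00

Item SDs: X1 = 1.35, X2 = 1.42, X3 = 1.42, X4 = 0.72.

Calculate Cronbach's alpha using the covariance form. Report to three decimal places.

α = 0.700

Σσ²ᵢ = 1.35² + 1.42² + 1.42² + 0.72² = 6.3737
Covariances σ_ij = r_ij · s_i · s_j:
  σ(X1,X2) = 0.19 × 1.35 × 1.42 = 0.3642
  σ(X1,X3) = 0.30 × 1.35 × 1.42 = 0.5751
  σ(X1,X4) = 0.36 × 1.35 × 0.72 = 0.3499
  σ(X2,X3) = 0.67 × 1.42 × 1.42 = 1.3510
  σ(X2,X4) = 0.37 × 1.42 × 0.72 = 0.3783
  σ(X3,X4) = 0.49 × 1.42 × 0.72 = 0.5010
σ²_T = Σσ²ᵢ + 2·Σσ_ij = 6.3737 + 2 × 3.5195 = 13.4127
α = (4/3)·(1 − 6.3737/13.4127) = 0.700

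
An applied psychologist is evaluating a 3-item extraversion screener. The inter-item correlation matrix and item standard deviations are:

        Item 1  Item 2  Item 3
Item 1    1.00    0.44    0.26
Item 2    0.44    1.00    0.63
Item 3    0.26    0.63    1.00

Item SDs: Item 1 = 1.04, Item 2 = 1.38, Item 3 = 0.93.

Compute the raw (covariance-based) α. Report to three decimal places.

α = 0.701

Σσ²ᵢ = 1.04² + 1.38² + 0.93² = 3.8509
Covariances σ_ij = r_ij · s_i · s_j:
  σ(Item 1,Item 2) = 0.44 × 1.04 × 1.38 = 0.6315
  σ(Item 1,Item 3) = 0.26 × 1.04 × 0.93 = 0.2515
  σ(Item 2,Item 3) = 0.63 × 1.38 × 0.93 = 0.8085
σ²_T = Σσ²ᵢ + 2·Σσ_ij = 3.8509 + 2 × 1.6915 = 7.2339
α = (3/2)·(1 − 3.8509/7.2339) = 0.701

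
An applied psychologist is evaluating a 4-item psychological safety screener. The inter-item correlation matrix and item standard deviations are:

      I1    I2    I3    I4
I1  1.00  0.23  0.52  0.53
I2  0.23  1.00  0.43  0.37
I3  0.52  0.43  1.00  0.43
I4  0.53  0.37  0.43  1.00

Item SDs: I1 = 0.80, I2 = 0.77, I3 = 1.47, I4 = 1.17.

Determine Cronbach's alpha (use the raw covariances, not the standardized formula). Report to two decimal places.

Σσ²ᵢ = 0.80² + 0.77² + 1.47² + 1.17² = 4.7627
Covariances σ_ij = r_ij · s_i · s_j:
  σ(I1,I2) = 0.23 × 0.80 × 0.77 = 0.1417
  σ(I1,I3) = 0.52 × 0.80 × 1.47 = 0.6115
  σ(I1,I4) = 0.53 × 0.80 × 1.17 = 0.4961
  σ(I2,I3) = 0.43 × 0.77 × 1.47 = 0.4867
  σ(I2,I4) = 0.37 × 0.77 × 1.17 = 0.3333
  σ(I3,I4) = 0.43 × 1.47 × 1.17 = 0.7396
σ²_T = Σσ²ᵢ + 2·Σσ_ij = 4.7627 + 2 × 2.8089 = 10.3805
α = (4/3)·(1 − 4.7627/10.3805) = 0.72

α = 0.72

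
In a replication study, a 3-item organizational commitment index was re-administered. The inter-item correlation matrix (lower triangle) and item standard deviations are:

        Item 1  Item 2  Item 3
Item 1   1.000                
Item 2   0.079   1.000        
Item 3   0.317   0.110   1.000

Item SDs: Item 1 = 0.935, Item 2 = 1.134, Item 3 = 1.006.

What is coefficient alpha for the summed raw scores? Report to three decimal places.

Σσ²ᵢ = 0.935² + 1.134² + 1.006² = 3.1722
Covariances σ_ij = r_ij · s_i · s_j:
  σ(Item 1,Item 2) = 0.079 × 0.935 × 1.134 = 0.0838
  σ(Item 1,Item 3) = 0.317 × 0.935 × 1.006 = 0.2982
  σ(Item 2,Item 3) = 0.110 × 1.134 × 1.006 = 0.1255
σ²_T = Σσ²ᵢ + 2·Σσ_ij = 3.1722 + 2 × 0.5075 = 4.1872
α = (3/2)·(1 − 3.1722/4.1872) = 0.364

α = 0.364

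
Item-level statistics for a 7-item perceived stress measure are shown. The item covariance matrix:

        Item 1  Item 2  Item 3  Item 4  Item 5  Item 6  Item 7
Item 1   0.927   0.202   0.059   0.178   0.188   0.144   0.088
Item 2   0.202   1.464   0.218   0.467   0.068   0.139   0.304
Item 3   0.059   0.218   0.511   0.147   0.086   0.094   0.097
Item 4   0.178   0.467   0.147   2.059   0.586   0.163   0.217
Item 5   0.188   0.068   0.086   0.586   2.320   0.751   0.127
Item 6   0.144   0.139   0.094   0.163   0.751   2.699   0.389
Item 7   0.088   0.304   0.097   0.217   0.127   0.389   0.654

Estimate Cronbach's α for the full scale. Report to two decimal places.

Σσᵢ² = 0.927 + 1.464 + 0.511 + 2.059 + 2.320 + 2.699 + 0.654 = 10.634
Sum of off-diagonal covariances = 4.712
Var(T) = 10.634 + 2 × 4.712 = 20.058
α = (k/(k−1))·(1 − Σσᵢ²/Var(T)) = (7/6)·(1 − 10.634/20.058) = 0.55

α = 0.55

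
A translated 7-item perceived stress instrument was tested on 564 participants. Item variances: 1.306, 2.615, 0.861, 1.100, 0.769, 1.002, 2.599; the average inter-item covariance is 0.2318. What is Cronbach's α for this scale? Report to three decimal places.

Cronbach's α = 0.568

Σσᵢ² = 1.306 + 2.615 + 0.861 + 1.100 + 0.769 + 1.002 + 2.599 = 10.252
Sum of the 21 distinct covariances = 21 × 0.2318 = 4.8678
σ²_T = Σσᵢ² + 2·Σcov = 10.252 + 2 × 4.8678 = 19.9876
α = (7/6)·(1 − 10.252/19.9876) = 0.568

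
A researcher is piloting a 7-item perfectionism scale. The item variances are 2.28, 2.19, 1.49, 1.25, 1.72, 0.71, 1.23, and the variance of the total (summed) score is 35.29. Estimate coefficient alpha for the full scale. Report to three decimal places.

ΣVar(i) = 2.28 + 2.19 + 1.49 + 1.25 + 1.72 + 0.71 + 1.23 = 10.87
α = (k/(k−1))·(1 − ΣVar(i)/total variance) = (7/6)·(1 − 10.87/35.29) = 0.807

coefficient alpha = 0.807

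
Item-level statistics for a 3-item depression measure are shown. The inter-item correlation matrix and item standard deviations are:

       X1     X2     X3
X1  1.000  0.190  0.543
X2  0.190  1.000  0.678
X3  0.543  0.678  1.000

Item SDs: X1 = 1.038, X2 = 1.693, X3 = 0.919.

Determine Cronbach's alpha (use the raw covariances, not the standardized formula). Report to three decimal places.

α = 0.665

Σσ²ᵢ = 1.038² + 1.693² + 0.919² = 4.7883
Covariances σ_ij = r_ij · s_i · s_j:
  σ(X1,X2) = 0.190 × 1.038 × 1.693 = 0.3339
  σ(X1,X3) = 0.543 × 1.038 × 0.919 = 0.5180
  σ(X2,X3) = 0.678 × 1.693 × 0.919 = 1.0549
σ²_T = Σσ²ᵢ + 2·Σσ_ij = 4.7883 + 2 × 1.9068 = 8.6019
α = (3/2)·(1 − 4.7883/8.6019) = 0.665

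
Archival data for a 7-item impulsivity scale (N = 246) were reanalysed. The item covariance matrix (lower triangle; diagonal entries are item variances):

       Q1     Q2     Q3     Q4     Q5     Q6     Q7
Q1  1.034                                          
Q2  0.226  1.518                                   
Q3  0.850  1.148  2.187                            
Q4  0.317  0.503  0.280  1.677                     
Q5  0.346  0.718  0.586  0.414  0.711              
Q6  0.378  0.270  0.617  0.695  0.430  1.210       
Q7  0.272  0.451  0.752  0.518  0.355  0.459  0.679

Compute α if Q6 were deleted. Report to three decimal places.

α = 0.798

Remaining items: Q1, Q2, Q3, Q4, Q5, Q7 (k = 6).
Σσᵢ² = 1.034 + 1.518 + 2.187 + 1.677 + 0.711 + 0.679 = 7.806
σ²_total = 7.806 + 2 × 7.736 = 23.278
α (item deleted) = (6/5)·(1 − 7.806/23.278) = 0.798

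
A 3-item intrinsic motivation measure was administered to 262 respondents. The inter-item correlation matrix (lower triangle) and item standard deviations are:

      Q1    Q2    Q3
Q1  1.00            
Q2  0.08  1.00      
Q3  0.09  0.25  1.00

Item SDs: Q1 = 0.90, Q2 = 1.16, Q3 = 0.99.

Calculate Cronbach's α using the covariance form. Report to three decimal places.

Σσ²ᵢ = 0.90² + 1.16² + 0.99² = 3.1357
Covariances σ_ij = r_ij · s_i · s_j:
  σ(Q1,Q2) = 0.08 × 0.90 × 1.16 = 0.0835
  σ(Q1,Q3) = 0.09 × 0.90 × 0.99 = 0.0802
  σ(Q2,Q3) = 0.25 × 1.16 × 0.99 = 0.2871
σ²_T = Σσ²ᵢ + 2·Σσ_ij = 3.1357 + 2 × 0.4508 = 4.0373
α = (3/2)·(1 − 3.1357/4.0373) = 0.335

α = 0.335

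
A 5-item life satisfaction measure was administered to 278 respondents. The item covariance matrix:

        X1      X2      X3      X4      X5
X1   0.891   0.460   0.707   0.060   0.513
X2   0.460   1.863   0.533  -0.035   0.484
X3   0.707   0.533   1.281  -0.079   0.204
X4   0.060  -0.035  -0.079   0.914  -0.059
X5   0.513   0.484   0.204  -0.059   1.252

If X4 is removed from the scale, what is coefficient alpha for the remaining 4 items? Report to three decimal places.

α = 0.698

Remaining items: X1, X2, X3, X5 (k = 4).
ΣVar(i) = 0.891 + 1.863 + 1.281 + 1.252 = 5.287
σ²_T = 5.287 + 2 × 2.901 = 11.089
α (item deleted) = (4/3)·(1 − 5.287/11.089) = 0.698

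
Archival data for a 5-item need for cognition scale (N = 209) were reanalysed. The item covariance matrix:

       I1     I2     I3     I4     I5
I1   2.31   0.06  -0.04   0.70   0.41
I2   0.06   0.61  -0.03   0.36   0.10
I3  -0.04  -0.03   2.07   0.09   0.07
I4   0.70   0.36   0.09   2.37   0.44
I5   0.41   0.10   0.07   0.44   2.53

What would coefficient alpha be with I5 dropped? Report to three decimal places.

Remaining items: I1, I2, I3, I4 (k = 4).
sum of item variances = 2.31 + 0.61 + 2.07 + 2.37 = 7.36
σ²_total = 7.36 + 2 × 1.14 = 9.64
α (item deleted) = (4/3)·(1 − 7.36/9.64) = 0.315

α = 0.315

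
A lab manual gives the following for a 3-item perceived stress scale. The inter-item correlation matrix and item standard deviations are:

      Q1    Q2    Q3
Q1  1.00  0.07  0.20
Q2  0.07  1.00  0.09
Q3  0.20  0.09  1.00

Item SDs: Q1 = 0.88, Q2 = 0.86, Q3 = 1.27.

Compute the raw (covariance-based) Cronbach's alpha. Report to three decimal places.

α = 0.290

Σσ²ᵢ = 0.88² + 0.86² + 1.27² = 3.1269
Covariances σ_ij = r_ij · s_i · s_j:
  σ(Q1,Q2) = 0.07 × 0.88 × 0.86 = 0.0530
  σ(Q1,Q3) = 0.20 × 0.88 × 1.27 = 0.2235
  σ(Q2,Q3) = 0.09 × 0.86 × 1.27 = 0.0983
σ²_T = Σσ²ᵢ + 2·Σσ_ij = 3.1269 + 2 × 0.3748 = 3.8765
α = (3/2)·(1 − 3.1269/3.8765) = 0.290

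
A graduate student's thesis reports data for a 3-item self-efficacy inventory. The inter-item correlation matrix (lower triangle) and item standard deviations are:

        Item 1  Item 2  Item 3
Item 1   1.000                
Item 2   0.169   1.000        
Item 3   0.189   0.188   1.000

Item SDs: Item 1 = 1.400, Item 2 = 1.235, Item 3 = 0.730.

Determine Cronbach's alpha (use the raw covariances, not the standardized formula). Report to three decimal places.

α = 0.369

Σσ²ᵢ = 1.400² + 1.235² + 0.730² = 4.0181
Covariances σ_ij = r_ij · s_i · s_j:
  σ(Item 1,Item 2) = 0.169 × 1.400 × 1.235 = 0.2922
  σ(Item 1,Item 3) = 0.189 × 1.400 × 0.730 = 0.1932
  σ(Item 2,Item 3) = 0.188 × 1.235 × 0.730 = 0.1695
σ²_T = Σσ²ᵢ + 2·Σσ_ij = 4.0181 + 2 × 0.6549 = 5.3279
α = (3/2)·(1 − 4.0181/5.3279) = 0.369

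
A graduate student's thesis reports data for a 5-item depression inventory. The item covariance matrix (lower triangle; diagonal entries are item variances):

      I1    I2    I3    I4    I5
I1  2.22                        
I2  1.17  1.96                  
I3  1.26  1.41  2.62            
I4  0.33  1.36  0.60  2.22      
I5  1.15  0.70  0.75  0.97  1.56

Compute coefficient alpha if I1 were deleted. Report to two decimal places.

Remaining items: I2, I3, I4, I5 (k = 4).
Σσ²ᵢ = 1.96 + 2.62 + 2.22 + 1.56 = 8.36
Var(T) = 8.36 + 2 × 5.79 = 19.94
α (item deleted) = (4/3)·(1 − 8.36/19.94) = 0.77

coefficient alpha = 0.77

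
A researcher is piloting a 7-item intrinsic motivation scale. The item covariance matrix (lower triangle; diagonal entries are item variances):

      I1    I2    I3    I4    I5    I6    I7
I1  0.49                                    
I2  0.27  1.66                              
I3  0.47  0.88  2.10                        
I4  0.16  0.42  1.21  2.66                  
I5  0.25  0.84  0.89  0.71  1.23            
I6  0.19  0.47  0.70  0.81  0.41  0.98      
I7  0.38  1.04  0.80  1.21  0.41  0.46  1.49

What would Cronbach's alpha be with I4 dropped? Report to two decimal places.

α = 0.82

Remaining items: I1, I2, I3, I5, I6, I7 (k = 6).
Σσ²ᵢ = 0.49 + 1.66 + 2.10 + 1.23 + 0.98 + 1.49 = 7.95
Var(T) = 7.95 + 2 × 8.46 = 24.87
α (item deleted) = (6/5)·(1 − 7.95/24.87) = 0.82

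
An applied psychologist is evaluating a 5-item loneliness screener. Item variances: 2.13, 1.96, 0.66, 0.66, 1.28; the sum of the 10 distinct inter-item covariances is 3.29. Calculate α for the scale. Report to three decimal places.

Σσ²ᵢ = 2.13 + 1.96 + 0.66 + 0.66 + 1.28 = 6.69
Sum of distinct covariances = 3.29
Var(T) = Σσ²ᵢ + 2·Σcov = 6.69 + 2 × 3.29 = 13.27
α = (5/4)·(1 − 6.69/13.27) = 0.620

α = 0.620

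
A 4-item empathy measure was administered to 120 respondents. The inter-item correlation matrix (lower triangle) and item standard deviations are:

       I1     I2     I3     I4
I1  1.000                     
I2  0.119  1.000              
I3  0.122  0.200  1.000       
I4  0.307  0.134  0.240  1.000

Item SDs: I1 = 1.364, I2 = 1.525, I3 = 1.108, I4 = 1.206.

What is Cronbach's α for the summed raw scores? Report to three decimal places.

Σσ²ᵢ = 1.364² + 1.525² + 1.108² + 1.206² = 6.8682
Covariances σ_ij = r_ij · s_i · s_j:
  σ(I1,I2) = 0.119 × 1.364 × 1.525 = 0.2475
  σ(I1,I3) = 0.122 × 1.364 × 1.108 = 0.1844
  σ(I1,I4) = 0.307 × 1.364 × 1.206 = 0.5050
  σ(I2,I3) = 0.200 × 1.525 × 1.108 = 0.3379
  σ(I2,I4) = 0.134 × 1.525 × 1.206 = 0.2464
  σ(I3,I4) = 0.240 × 1.108 × 1.206 = 0.3207
σ²_T = Σσ²ᵢ + 2·Σσ_ij = 6.8682 + 2 × 1.8419 = 10.5520
α = (4/3)·(1 − 6.8682/10.5520) = 0.465

α = 0.465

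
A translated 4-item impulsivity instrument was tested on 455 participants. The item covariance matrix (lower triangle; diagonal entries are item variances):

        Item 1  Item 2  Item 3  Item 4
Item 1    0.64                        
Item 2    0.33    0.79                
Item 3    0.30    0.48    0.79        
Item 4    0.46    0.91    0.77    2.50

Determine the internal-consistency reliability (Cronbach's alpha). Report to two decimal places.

sum of item variances = 0.64 + 0.79 + 0.79 + 2.50 = 4.72
Σ_{i<j} σ_ij = 3.25
total variance = 4.72 + 2 × 3.25 = 11.22
α = (k/(k−1))·(1 − sum of item variances/total variance) = (4/3)·(1 − 4.72/11.22) = 0.77

Cronbach's alpha = 0.77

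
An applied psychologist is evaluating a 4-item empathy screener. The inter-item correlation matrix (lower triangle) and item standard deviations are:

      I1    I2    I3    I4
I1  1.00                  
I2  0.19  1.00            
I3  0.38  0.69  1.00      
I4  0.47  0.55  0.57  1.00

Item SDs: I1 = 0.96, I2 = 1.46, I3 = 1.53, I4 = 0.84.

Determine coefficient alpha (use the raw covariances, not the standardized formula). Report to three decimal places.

α = 0.769

Σσ²ᵢ = 0.96² + 1.46² + 1.53² + 0.84² = 6.0997
Covariances σ_ij = r_ij · s_i · s_j:
  σ(I1,I2) = 0.19 × 0.96 × 1.46 = 0.2663
  σ(I1,I3) = 0.38 × 0.96 × 1.53 = 0.5581
  σ(I1,I4) = 0.47 × 0.96 × 0.84 = 0.3790
  σ(I2,I3) = 0.69 × 1.46 × 1.53 = 1.5413
  σ(I2,I4) = 0.55 × 1.46 × 0.84 = 0.6745
  σ(I3,I4) = 0.57 × 1.53 × 0.84 = 0.7326
σ²_T = Σσ²ᵢ + 2·Σσ_ij = 6.0997 + 2 × 4.1518 = 14.4033
α = (4/3)·(1 − 6.0997/14.4033) = 0.769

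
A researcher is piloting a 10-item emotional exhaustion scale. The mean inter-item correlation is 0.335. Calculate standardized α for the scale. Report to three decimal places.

Standardized α = k·r̄ / (1 + (k−1)·r̄) = 10 × 0.335 / (1 + 9 × 0.335)
  = 3.3500 / 4.0150 = 0.834

standardized α = 0.834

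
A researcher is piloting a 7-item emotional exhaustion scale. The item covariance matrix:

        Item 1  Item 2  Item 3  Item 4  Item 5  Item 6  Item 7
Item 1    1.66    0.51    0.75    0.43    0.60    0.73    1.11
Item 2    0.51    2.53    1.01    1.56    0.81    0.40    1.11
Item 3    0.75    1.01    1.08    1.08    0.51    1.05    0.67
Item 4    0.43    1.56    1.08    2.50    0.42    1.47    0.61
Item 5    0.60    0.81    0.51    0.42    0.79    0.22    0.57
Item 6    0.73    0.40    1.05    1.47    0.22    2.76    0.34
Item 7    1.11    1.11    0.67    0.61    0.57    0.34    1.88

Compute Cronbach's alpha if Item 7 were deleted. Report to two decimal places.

Remaining items: Item 1, Item 2, Item 3, Item 4, Item 5, Item 6 (k = 6).
Σσᵢ² = 1.66 + 2.53 + 1.08 + 2.50 + 0.79 + 2.76 = 11.32
σ²_T = 11.32 + 2 × 11.55 = 34.42
α (item deleted) = (6/5)·(1 − 11.32/34.42) = 0.81

Cronbach's alpha = 0.81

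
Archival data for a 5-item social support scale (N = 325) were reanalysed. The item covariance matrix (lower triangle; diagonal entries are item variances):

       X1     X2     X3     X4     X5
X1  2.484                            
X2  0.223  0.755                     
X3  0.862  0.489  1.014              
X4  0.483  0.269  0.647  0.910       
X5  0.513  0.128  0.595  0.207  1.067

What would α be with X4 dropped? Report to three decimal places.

α = 0.685

Remaining items: X1, X2, X3, X5 (k = 4).
sum of item variances = 2.484 + 0.755 + 1.014 + 1.067 = 5.320
total variance = 5.320 + 2 × 2.810 = 10.940
α (item deleted) = (4/3)·(1 − 5.320/10.940) = 0.685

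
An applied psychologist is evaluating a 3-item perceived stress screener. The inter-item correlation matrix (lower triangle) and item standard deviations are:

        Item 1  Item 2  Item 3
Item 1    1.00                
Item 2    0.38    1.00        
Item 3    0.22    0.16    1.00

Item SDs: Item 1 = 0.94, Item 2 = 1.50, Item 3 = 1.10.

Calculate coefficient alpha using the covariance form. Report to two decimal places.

α = 0.48

Σσ²ᵢ = 0.94² + 1.50² + 1.10² = 4.3436
Covariances σ_ij = r_ij · s_i · s_j:
  σ(Item 1,Item 2) = 0.38 × 0.94 × 1.50 = 0.5358
  σ(Item 1,Item 3) = 0.22 × 0.94 × 1.10 = 0.2275
  σ(Item 2,Item 3) = 0.16 × 1.50 × 1.10 = 0.2640
σ²_T = Σσ²ᵢ + 2·Σσ_ij = 4.3436 + 2 × 1.0273 = 6.3982
α = (3/2)·(1 − 4.3436/6.3982) = 0.48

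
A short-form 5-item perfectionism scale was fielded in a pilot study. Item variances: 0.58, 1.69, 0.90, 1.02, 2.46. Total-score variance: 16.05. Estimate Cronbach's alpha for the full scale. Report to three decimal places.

Σσᵢ² = 0.58 + 1.69 + 0.90 + 1.02 + 2.46 = 6.65
α = (k/(k−1))·(1 − Σσᵢ²/σ²_T) = (5/4)·(1 − 6.65/16.05) = 0.732

α = 0.732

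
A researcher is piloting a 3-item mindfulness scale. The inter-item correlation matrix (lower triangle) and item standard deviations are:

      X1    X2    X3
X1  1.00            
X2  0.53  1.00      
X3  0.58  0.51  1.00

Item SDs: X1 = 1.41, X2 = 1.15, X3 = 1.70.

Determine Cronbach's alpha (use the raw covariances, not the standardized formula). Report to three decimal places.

α = 0.767

Σσ²ᵢ = 1.41² + 1.15² + 1.70² = 6.2006
Covariances σ_ij = r_ij · s_i · s_j:
  σ(X1,X2) = 0.53 × 1.41 × 1.15 = 0.8594
  σ(X1,X3) = 0.58 × 1.41 × 1.70 = 1.3903
  σ(X2,X3) = 0.51 × 1.15 × 1.70 = 0.9970
σ²_T = Σσ²ᵢ + 2·Σσ_ij = 6.2006 + 2 × 3.2467 = 12.6940
α = (3/2)·(1 − 6.2006/12.6940) = 0.767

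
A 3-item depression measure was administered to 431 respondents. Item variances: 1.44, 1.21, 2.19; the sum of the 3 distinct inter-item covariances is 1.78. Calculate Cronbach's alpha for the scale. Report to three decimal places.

ΣVar(i) = 1.44 + 1.21 + 2.19 = 4.84
Sum of distinct covariances = 1.78
σ²_T = ΣVar(i) + 2·Σcov = 4.84 + 2 × 1.78 = 8.40
α = (3/2)·(1 − 4.84/8.40) = 0.636

Cronbach's alpha = 0.636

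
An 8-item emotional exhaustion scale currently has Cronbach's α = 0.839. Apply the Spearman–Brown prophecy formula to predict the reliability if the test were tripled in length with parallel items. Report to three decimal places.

Length factor m = 3
α' = m·α / (1 + (m−1)·α)
   = 3 × 0.839 / (1 + (3 − 1) × 0.839)
   = 2.5170 / 2.6780 = 0.940

predicted reliability = 0.940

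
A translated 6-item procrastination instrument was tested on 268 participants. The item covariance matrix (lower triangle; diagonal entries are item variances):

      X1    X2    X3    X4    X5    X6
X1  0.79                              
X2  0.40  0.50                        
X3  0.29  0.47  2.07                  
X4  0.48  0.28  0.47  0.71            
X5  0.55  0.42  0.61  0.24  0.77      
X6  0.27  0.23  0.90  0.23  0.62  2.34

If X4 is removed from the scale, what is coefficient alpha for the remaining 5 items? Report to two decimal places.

Remaining items: X1, X2, X3, X5, X6 (k = 5).
sum of item variances = 0.79 + 0.50 + 2.07 + 0.77 + 2.34 = 6.47
σ²_total = 6.47 + 2 × 4.76 = 15.99
α (item deleted) = (5/4)·(1 − 6.47/15.99) = 0.74

coefficient alpha = 0.74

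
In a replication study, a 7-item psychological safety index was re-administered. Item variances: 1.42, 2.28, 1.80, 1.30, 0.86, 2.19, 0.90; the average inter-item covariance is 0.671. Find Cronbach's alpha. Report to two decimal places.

Σσ²ᵢ = 1.42 + 2.28 + 1.80 + 1.30 + 0.86 + 2.19 + 0.90 = 10.75
Sum of the 21 distinct covariances = 21 × 0.671 = 14.091
Var(T) = Σσ²ᵢ + 2·Σcov = 10.75 + 2 × 14.091 = 38.932
α = (7/6)·(1 − 10.75/38.932) = 0.84

α = 0.84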